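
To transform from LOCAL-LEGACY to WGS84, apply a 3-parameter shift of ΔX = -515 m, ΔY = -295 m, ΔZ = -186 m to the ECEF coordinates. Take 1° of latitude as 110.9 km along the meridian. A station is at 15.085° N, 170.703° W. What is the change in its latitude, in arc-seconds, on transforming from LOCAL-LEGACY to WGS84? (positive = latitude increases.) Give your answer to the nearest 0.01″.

sin φ = 0.260252, cos φ = 0.965541, sin λ = -0.161552, cos λ = -0.986864.
North component: ΔN = −sin φ cos λ·ΔX − sin φ sin λ·ΔY + cos φ·ΔZ = −(0.260252)(-0.986864)(-515) − (0.260252)(-0.161552)(-295) + (0.965541)(-186) = -324.26 m.
1° of latitude spans 110900 m, so Δφ = -324.26 / 110900 × 3600 = -10.526″.

Δφ = -10.53″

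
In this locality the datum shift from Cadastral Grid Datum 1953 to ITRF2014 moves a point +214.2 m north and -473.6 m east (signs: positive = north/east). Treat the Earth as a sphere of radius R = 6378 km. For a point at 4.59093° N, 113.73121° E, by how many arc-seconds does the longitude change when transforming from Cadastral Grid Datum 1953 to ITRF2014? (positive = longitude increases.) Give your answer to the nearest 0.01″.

At latitude 4.59093°, cos φ = 0.996792.
One radian of longitude at latitude φ spans R cos φ, so Δλ = ΔE / (R cos φ) = -473.6 / (6378000 × 0.996792) = -7.4494e-05 rad = -15.366″.

Δλ = -15.37″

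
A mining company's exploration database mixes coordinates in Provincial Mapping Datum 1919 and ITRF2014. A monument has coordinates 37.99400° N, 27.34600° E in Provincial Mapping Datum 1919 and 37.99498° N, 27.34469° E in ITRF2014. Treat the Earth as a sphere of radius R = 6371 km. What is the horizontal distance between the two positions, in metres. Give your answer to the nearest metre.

158 m

Δφ = 37.99498° − 37.99400° = +0.00098°; Δλ = 27.34469° − 27.34600° = -0.00131°.
1° along a meridian = πR/180 = 111195 m.
ΔN = Δφ × 111195 = 109.0 m; ΔE = Δλ × 111195 × cos(37.99400°) = -0.00131 × 111195 × 0.788075 = -114.8 m.
Distance = √(ΔE² + ΔN²) = √((-114.8)² + 109.0²) = 158.3 m.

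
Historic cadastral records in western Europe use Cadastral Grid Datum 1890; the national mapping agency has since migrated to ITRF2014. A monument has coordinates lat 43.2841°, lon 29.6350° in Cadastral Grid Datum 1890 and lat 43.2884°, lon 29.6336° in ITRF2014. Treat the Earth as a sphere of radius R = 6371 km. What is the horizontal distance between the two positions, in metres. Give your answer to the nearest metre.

Δφ = 43.2884° − 43.2841° = +0.0043°; Δλ = 29.6336° − 29.6350° = -0.0014°.
1° along a meridian = πR/180 = 111195 m.
ΔN = Δφ × 111195 = 478.1 m; ΔE = Δλ × 111195 × cos(43.2841°) = -0.0014 × 111195 × 0.727963 = -113.3 m.
Distance = √(ΔE² + ΔN²) = √((-113.3)² + 478.1²) = 491.4 m.

491 m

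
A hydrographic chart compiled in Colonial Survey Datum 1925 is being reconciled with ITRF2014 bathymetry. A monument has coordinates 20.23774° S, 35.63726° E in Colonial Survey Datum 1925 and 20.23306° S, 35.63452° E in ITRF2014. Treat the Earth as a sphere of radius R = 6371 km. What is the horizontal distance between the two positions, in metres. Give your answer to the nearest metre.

594 m

Δφ = -20.23306° − -20.23774° = +0.00468°; Δλ = 35.63452° − 35.63726° = -0.00274°.
1° along a meridian = πR/180 = 111195 m.
ΔN = Δφ × 111195 = 520.4 m; ΔE = Δλ × 111195 × cos(-20.23774°) = -0.00274 × 111195 × 0.938265 = -285.9 m.
Distance = √(ΔE² + ΔN²) = √((-285.9)² + 520.4²) = 593.7 m.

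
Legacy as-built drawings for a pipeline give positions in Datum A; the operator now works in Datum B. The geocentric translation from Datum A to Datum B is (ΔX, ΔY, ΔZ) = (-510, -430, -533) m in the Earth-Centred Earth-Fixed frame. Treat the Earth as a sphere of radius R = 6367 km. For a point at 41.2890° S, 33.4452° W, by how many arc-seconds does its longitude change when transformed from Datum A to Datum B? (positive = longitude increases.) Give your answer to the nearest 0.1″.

sin φ = -0.659857, cos φ = 0.751391, sin λ = -0.551139, cos λ = 0.834413.
East component: ΔE = −sin λ·ΔX + cos λ·ΔY = −(-0.551139)(-510) + (0.834413)(-430) = -639.88 m.
1° of latitude spans πR/180 = 111125 m; at latitude φ, 1° of longitude spans that × cos φ = 83498.4 m, so Δλ = -639.88 / 83498.4 × 3600 = -27.588″.

Δλ = -27.6″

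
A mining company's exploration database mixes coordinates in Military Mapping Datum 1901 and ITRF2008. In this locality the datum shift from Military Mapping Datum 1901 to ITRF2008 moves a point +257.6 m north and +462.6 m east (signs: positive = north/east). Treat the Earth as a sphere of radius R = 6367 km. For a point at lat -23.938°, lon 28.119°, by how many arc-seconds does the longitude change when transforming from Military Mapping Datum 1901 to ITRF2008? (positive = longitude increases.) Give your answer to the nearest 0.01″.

Δλ = 16.40″

At latitude -23.938°, cos φ = 0.913985.
One radian of longitude at latitude φ spans R cos φ, so Δλ = ΔE / (R cos φ) = 462.6 / (6367000 × 0.913985) = 7.9494e-05 rad = 16.397″.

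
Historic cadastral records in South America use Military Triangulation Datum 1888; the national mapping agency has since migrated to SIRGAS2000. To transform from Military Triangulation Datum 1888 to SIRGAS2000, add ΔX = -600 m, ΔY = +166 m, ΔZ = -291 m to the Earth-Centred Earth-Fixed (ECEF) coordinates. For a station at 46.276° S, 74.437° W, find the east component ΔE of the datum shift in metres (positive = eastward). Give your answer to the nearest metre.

ΔE = -533 m

The local east axis at (φ, λ) is (−sin λ, cos λ, 0), so ΔE = −sin(-74.437°)·(-600) + cos(-74.437°)·166 = -533.46 m.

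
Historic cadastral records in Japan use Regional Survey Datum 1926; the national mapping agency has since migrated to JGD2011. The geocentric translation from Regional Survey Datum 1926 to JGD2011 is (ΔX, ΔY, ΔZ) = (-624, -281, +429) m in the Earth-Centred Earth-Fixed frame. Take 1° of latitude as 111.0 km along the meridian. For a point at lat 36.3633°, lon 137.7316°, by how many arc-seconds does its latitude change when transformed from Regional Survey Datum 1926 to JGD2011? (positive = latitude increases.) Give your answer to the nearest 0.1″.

Δφ = 6.0″

sin φ = 0.592903, cos φ = 0.805274, sin λ = 0.672604, cos λ = -0.740002.
North component: ΔN = −sin φ cos λ·ΔX − sin φ sin λ·ΔY + cos φ·ΔZ = −(0.592903)(-0.740002)(-624) − (0.592903)(0.672604)(-281) + (0.805274)(429) = 183.74 m.
1° of latitude spans 111000 m, so Δφ = 183.74 / 111000 × 3600 = 5.959″.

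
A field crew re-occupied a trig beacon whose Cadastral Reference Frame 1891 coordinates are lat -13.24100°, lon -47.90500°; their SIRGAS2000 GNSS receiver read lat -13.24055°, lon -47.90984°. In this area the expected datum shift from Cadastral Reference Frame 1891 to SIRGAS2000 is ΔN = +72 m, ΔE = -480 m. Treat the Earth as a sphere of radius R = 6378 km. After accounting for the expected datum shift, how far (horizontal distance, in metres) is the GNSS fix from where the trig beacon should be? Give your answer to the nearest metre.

50 m

Observed coordinate differences: Δφ = +0.00045°, Δλ = -0.00484°.
Converting to metres (1° lat = 111317 m, cos φ = 0.973415): observed ΔN = 50.1 m, observed ΔE = -524.5 m.
Subtracting the expected shift leaves a residual of 50.1 − (72) = -21.9 m north and -524.5 − (-480) = -44.5 m east.
Residual distance = √((-21.9)² + (-44.5)²) = 49.6 m.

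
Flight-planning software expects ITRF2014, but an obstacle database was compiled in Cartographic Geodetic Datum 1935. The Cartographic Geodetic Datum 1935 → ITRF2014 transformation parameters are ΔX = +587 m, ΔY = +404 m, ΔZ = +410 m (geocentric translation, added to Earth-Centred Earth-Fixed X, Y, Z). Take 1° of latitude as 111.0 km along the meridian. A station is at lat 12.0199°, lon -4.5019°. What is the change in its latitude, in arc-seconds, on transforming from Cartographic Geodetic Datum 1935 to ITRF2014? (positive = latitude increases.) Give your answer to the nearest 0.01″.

sin φ = 0.208251, cos φ = 0.978075, sin λ = -0.078492, cos λ = 0.996915.
North component: ΔN = −sin φ cos λ·ΔX − sin φ sin λ·ΔY + cos φ·ΔZ = −(0.208251)(0.996915)(587) − (0.208251)(-0.078492)(404) + (0.978075)(410) = 285.75 m.
1° of latitude spans 111000 m, so Δφ = 285.75 / 111000 × 3600 = 9.268″.

Δφ = 9.27″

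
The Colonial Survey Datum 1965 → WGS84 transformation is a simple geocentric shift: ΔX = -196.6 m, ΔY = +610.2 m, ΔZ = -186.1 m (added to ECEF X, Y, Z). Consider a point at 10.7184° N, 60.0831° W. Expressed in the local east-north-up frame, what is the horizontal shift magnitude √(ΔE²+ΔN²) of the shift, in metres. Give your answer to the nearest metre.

149 m

At φ = 10.7184°, λ = -60.0831°: sin φ = 0.185982, cos φ = 0.982553, sin λ = -0.866750, cos λ = 0.498743.
ΔE = −sin λ·ΔX + cos λ·ΔY = −(-0.866750)·(-196.6) + (0.498743)·(610.2) = 133.93 m.
ΔN = −sin φ cos λ·ΔX − sin φ sin λ·ΔY + cos φ·ΔZ = −(0.185982)(0.498743)(-196.6) − (0.185982)(-0.866750)(610.2) + (0.982553)(-186.1) = -66.25 m.
Horizontal magnitude = √(ΔE² + ΔN²) = √(133.93² + (-66.25)²) = 149.42 m.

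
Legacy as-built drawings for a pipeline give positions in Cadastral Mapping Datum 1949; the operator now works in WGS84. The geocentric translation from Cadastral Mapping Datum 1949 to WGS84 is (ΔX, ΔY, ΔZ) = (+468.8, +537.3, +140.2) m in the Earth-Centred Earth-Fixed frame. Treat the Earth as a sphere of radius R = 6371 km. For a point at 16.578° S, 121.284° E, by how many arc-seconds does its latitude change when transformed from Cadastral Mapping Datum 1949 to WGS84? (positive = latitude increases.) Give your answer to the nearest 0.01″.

Δφ = 6.34″

sin φ = -0.285320, cos φ = 0.958432, sin λ = 0.854604, cos λ = -0.519280.
North component: ΔN = −sin φ cos λ·ΔX − sin φ sin λ·ΔY + cos φ·ΔZ = −(-0.285320)(-0.519280)(468.8) − (-0.285320)(0.854604)(537.3) + (0.958432)(140.2) = 195.93 m.
1° of latitude spans πR/180 = 111195 m, so Δφ = 195.93 / 111195 × 3600 = 6.343″.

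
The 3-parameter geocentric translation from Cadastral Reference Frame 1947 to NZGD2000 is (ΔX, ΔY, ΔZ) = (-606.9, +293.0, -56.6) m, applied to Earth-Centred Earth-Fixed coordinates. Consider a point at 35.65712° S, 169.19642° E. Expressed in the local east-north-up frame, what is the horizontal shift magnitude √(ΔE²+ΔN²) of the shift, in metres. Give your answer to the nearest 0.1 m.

The local east axis at (φ, λ) is (−sin λ, cos λ, 0), so ΔE = −sin(169.19642°)·(-606.9) + cos(169.19642°)·293.0 = -174.05 m.
The local north axis is (−sin φ cos λ, −sin φ sin λ, cos φ), giving ΔN = 347.512 + 32.015 − 45.989 = 333.54 m.
Horizontal magnitude = √(ΔE² + ΔN²) = √((-174.05)² + 333.54²) = 376.22 m.

376.2 m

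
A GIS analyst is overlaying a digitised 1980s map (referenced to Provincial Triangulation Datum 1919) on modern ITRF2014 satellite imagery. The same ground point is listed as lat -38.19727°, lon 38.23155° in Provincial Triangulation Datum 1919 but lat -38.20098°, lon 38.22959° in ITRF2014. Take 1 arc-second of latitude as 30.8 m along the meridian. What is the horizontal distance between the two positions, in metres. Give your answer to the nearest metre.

Δφ = -38.20098° − -38.19727° = -0.00371°; Δλ = 38.22959° − 38.23155° = -0.00196°.
1° of latitude = 3600 × 30.80 = 110880 m.
ΔN = Δφ × 110880 = -411.4 m; ΔE = Δλ × 110880 × cos(-38.19727°) = -0.00196 × 110880 × 0.785886 = -170.8 m.
Distance = √(ΔE² + ΔN²) = √((-170.8)² + (-411.4)²) = 445.4 m.

445 m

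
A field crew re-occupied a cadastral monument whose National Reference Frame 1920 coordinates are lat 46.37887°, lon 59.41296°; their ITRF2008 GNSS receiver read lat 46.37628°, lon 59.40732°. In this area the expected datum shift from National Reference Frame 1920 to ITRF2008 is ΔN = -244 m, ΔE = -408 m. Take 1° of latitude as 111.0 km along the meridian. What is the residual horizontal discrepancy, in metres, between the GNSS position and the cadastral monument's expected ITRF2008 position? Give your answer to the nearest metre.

50 m

Observed coordinate differences: Δφ = -0.00259°, Δλ = -0.00564°.
Converting to metres (1° lat = 111000 m, cos φ = 0.689887): observed ΔN = -287.5 m, observed ΔE = -431.9 m.
Subtracting the expected shift leaves a residual of -287.5 − (-244) = -43.5 m north and -431.9 − (-408) = -23.9 m east.
Residual distance = √((-43.5)² + (-23.9)²) = 49.6 m.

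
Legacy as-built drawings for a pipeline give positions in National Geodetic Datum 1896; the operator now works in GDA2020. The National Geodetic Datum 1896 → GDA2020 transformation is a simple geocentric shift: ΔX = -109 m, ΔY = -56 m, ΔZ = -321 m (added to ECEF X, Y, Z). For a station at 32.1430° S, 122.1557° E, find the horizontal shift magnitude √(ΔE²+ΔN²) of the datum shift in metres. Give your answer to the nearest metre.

The local east axis at (φ, λ) is (−sin λ, cos λ, 0), so ΔE = −sin(122.1557°)·(-109) + cos(122.1557°)·(-56) = 122.08 m.
The local north axis is (−sin φ cos λ, −sin φ sin λ, cos φ), giving ΔN = 30.864 − 25.224 − 271.798 = -266.16 m.
Horizontal magnitude = √(ΔE² + ΔN²) = √(122.08² + (-266.16)²) = 292.82 m.

293 m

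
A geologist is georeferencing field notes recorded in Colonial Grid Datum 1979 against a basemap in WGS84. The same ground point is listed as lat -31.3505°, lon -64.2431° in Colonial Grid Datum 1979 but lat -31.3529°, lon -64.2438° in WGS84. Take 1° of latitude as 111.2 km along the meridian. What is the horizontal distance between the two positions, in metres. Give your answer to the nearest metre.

275 m

Δφ = -31.3529° − -31.3505° = -0.0024°; Δλ = -64.2438° − -64.2431° = -0.0007°.
ΔN = Δφ × 111200 = -266.9 m; ΔE = Δλ × 111200 × cos(-31.3505°) = -0.0007 × 111200 × 0.854001 = -66.5 m.
Distance = √(ΔE² + ΔN²) = √((-66.5)² + (-266.9)²) = 275.0 m.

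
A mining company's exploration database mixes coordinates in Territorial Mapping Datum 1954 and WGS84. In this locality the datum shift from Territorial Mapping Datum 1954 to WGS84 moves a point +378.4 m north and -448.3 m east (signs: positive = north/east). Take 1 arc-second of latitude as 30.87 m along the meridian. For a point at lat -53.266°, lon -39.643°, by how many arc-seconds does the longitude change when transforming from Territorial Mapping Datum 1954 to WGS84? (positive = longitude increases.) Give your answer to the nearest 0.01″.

At latitude -53.266°, cos φ = 0.598101.
1″ of longitude at this latitude = 30.87 × cos φ = 18.4634 m, so Δλ = -448.3 / 18.4634 = -24.281″.

Δλ = -24.28″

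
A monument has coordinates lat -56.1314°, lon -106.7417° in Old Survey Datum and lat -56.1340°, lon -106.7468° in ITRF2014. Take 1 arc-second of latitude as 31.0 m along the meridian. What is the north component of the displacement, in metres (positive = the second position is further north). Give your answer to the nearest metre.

ΔN = -290 m

Δφ = -56.1340° − -56.1314° = -0.0026°; Δλ = -106.7468° − -106.7417° = -0.0051°.
1° of latitude = 3600 × 31.00 = 111600 m.
ΔN = Δφ × 111600 = -290.2 m; ΔE = Δλ × 111600 × cos(-56.1314°) = -0.0051 × 111600 × 0.557290 = -317.2 m.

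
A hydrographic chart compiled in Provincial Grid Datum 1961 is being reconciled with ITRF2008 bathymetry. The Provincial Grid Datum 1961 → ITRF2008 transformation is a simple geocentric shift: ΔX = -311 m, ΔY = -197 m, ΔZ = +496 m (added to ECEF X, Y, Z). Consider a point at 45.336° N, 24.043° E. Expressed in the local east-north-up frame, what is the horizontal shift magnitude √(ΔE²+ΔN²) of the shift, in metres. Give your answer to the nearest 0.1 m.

At φ = 45.336°, λ = 24.043°: sin φ = 0.711241, cos φ = 0.702948, sin λ = 0.407422, cos λ = 0.913240.
ΔE = −sin λ·ΔX + cos λ·ΔY = −(0.407422)·(-311) + (0.913240)·(-197) = -53.20 m.
ΔN = −sin φ cos λ·ΔX − sin φ sin λ·ΔY + cos φ·ΔZ = −(0.711241)(0.913240)(-311) − (0.711241)(0.407422)(-197) + (0.702948)(496) = 607.75 m.
Horizontal magnitude = √(ΔE² + ΔN²) = √((-53.20)² + 607.75²) = 610.08 m.

610.1 m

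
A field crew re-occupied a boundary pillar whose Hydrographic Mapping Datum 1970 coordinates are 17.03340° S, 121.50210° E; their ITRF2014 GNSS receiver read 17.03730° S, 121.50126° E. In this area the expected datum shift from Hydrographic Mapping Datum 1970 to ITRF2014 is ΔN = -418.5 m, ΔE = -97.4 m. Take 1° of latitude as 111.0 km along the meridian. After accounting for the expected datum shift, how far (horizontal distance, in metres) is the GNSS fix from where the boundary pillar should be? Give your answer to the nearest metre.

17 m

Observed coordinate differences: Δφ = -0.00390°, Δλ = -0.00084°.
Converting to metres (1° lat = 111000 m, cos φ = 0.956134): observed ΔN = -432.9 m, observed ΔE = -89.1 m.
Subtracting the expected shift leaves a residual of -432.9 − (-418.5) = -14.4 m north and -89.1 − (-97.4) = 8.3 m east.
Residual distance = √((-14.4)² + 8.3²) = 16.6 m.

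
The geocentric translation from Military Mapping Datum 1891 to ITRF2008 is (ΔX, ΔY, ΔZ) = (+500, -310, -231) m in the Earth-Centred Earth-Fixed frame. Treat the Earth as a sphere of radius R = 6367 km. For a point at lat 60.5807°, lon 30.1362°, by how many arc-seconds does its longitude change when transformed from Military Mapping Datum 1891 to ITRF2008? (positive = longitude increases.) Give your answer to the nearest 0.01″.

Δλ = -34.24″

sin φ = 0.871048, cos φ = 0.491197, sin λ = 0.502057, cos λ = 0.864834.
East component: ΔE = −sin λ·ΔX + cos λ·ΔY = −(0.502057)(500) + (0.864834)(-310) = -519.13 m.
1° of latitude spans πR/180 = 111125 m; at latitude φ, 1° of longitude spans that × cos φ = 54584.3 m, so Δλ = -519.13 / 54584.3 × 3600 = -34.238″.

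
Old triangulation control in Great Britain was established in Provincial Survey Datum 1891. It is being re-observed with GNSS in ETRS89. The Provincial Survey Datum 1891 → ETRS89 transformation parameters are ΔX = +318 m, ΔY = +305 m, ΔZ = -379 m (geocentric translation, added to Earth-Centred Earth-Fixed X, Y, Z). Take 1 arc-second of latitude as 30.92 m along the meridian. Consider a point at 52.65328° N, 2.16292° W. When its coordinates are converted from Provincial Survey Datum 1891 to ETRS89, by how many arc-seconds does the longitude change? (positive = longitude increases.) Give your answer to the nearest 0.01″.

Δλ = 16.89″

sin φ = 0.794979, cos φ = 0.606637, sin λ = -0.037741, cos λ = 0.999288.
East component: ΔE = −sin λ·ΔX + cos λ·ΔY = −(-0.037741)(318) + (0.999288)(305) = 316.78 m.
1° of latitude spans 3600 × 30.92 = 111312 m; at latitude φ, 1° of longitude spans that × cos φ = 67526.0 m, so Δλ = 316.78 / 67526.0 × 3600 = 16.889″.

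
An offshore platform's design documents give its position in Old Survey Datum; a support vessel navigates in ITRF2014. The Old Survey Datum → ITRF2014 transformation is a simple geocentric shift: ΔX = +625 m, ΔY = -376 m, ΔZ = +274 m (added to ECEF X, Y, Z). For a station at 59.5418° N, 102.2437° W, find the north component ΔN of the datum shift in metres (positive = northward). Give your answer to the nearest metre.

The local north axis is (−sin φ cos λ, −sin φ sin λ, cos φ), giving ΔN = 114.253 − 316.740 + 138.893 = -63.59 m.

ΔN = -64 m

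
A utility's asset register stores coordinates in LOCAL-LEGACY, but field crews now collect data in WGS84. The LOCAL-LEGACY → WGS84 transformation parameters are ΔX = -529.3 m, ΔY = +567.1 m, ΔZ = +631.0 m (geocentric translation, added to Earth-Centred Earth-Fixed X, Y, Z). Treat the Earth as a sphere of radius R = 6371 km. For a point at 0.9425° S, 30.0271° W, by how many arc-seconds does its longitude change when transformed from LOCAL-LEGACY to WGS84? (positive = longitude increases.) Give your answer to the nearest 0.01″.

sin φ = -0.016449, cos φ = 0.999865, sin λ = -0.500410, cos λ = 0.865789.
East component: ΔE = −sin λ·ΔX + cos λ·ΔY = −(-0.500410)(-529.3) + (0.865789)(567.1) = 226.12 m.
1° of latitude spans πR/180 = 111195 m; at latitude φ, 1° of longitude spans that × cos φ = 111179.9 m, so Δλ = 226.12 / 111179.9 × 3600 = 7.322″.

Δλ = 7.32″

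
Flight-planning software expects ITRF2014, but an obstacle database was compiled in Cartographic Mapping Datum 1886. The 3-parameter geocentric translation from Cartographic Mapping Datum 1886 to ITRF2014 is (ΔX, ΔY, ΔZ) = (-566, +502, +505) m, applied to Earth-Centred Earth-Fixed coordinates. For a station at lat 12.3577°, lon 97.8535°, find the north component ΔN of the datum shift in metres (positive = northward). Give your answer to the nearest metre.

The local north axis is (−sin φ cos λ, −sin φ sin λ, cos φ), giving ΔN = -16.552 − 106.427 + 493.299 = 370.32 m.

ΔN = 370 m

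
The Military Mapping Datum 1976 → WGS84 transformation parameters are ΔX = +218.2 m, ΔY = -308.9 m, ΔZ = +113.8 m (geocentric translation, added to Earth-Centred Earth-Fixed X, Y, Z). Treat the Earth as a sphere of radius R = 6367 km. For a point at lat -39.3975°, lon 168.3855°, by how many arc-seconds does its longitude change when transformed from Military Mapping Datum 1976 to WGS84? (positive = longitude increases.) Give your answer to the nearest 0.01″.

Δλ = 10.84″

sin φ = -0.634697, cos φ = 0.772761, sin λ = 0.201326, cos λ = -0.979524.
East component: ΔE = −sin λ·ΔX + cos λ·ΔY = −(0.201326)(218.2) + (-0.979524)(-308.9) = 258.65 m.
1° of latitude spans πR/180 = 111125 m; at latitude φ, 1° of longitude spans that × cos φ = 85873.2 m, so Δλ = 258.65 / 85873.2 × 3600 = 10.843″.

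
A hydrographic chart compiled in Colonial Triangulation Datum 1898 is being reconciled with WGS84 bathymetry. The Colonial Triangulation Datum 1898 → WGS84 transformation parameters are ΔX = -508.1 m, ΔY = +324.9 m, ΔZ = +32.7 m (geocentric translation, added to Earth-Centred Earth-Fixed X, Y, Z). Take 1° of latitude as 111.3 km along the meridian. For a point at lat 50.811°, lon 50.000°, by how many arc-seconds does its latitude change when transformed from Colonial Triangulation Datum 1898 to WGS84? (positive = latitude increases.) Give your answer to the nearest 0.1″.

sin φ = 0.775066, cos φ = 0.631881, sin λ = 0.766044, cos λ = 0.642788.
North component: ΔN = −sin φ cos λ·ΔX − sin φ sin λ·ΔY + cos φ·ΔZ = −(0.775066)(0.642788)(-508.1) − (0.775066)(0.766044)(324.9) + (0.631881)(32.7) = 80.89 m.
1° of latitude spans 111300 m, so Δφ = 80.89 / 111300 × 3600 = 2.617″.

Δφ = 2.6″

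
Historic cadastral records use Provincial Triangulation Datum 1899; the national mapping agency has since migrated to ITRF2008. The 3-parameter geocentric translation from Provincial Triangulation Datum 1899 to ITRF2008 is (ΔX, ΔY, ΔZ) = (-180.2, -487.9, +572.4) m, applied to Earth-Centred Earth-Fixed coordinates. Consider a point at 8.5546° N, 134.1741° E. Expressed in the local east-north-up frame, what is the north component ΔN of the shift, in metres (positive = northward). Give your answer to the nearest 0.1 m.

The local north axis is (−sin φ cos λ, −sin φ sin λ, cos φ), giving ΔN = -18.679 + 52.053 + 566.032 = 599.41 m.

ΔN = 599.4 m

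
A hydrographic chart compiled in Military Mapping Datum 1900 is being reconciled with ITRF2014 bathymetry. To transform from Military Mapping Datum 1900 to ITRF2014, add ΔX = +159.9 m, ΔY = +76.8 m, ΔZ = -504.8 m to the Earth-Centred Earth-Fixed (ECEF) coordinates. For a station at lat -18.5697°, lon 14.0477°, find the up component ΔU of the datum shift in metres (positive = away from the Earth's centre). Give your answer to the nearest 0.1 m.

The local up (radial) axis is (cos φ cos λ, cos φ sin λ, sin φ), giving ΔU = 147.042 + 17.671 + 160.758 = 325.47 m.

ΔU = 325.5 m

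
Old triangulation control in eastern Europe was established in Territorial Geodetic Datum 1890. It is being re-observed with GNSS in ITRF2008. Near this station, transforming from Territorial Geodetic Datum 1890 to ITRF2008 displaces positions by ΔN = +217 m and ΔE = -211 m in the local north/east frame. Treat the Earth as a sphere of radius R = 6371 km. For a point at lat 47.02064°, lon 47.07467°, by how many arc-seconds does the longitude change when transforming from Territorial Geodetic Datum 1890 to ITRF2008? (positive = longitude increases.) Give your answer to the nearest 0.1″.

At latitude 47.02064°, cos φ = 0.681735.
One radian of longitude at latitude φ spans R cos φ, so Δλ = ΔE / (R cos φ) = -211.0 / (6371000 × 0.681735) = -4.8580e-05 rad = -10.020″.

Δλ = -10.0″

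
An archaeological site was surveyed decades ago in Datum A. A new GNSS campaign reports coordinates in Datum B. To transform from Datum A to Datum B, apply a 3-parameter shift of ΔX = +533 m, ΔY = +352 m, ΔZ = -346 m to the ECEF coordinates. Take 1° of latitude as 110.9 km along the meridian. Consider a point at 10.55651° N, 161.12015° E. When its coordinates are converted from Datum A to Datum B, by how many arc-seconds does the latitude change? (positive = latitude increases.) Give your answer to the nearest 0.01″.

Δφ = -8.72″

sin φ = 0.183205, cos φ = 0.983075, sin λ = 0.323585, cos λ = -0.946199.
North component: ΔN = −sin φ cos λ·ΔX − sin φ sin λ·ΔY + cos φ·ΔZ = −(0.183205)(-0.946199)(533) − (0.183205)(0.323585)(352) + (0.983075)(-346) = -268.62 m.
1° of latitude spans 110900 m, so Δφ = -268.62 / 110900 × 3600 = -8.720″.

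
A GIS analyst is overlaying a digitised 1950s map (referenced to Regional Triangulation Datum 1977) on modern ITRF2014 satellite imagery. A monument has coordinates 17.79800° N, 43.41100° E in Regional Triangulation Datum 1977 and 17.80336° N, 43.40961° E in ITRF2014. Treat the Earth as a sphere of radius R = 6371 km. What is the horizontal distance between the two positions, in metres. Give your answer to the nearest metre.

Δφ = 17.80336° − 17.79800° = +0.00536°; Δλ = 43.40961° − 43.41100° = -0.00139°.
1° along a meridian = πR/180 = 111195 m.
ΔN = Δφ × 111195 = 596.0 m; ΔE = Δλ × 111195 × cos(17.79800°) = -0.00139 × 111195 × 0.952140 = -147.2 m.
Distance = √(ΔE² + ΔN²) = √((-147.2)² + 596.0²) = 613.9 m.

614 m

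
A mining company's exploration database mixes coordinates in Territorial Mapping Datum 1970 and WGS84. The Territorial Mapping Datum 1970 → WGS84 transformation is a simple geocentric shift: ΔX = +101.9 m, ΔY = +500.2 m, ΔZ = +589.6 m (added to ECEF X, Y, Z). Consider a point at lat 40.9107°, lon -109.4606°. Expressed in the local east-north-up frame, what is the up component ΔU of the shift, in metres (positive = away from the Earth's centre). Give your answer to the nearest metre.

At φ = 40.9107°, λ = -109.4606°: sin φ = 0.654882, cos φ = 0.755731, sin λ = -0.942871, cos λ = -0.333159.
ΔU = cos φ cos λ·ΔX + cos φ sin λ·ΔY + sin φ·ΔZ = (0.755731)(-0.333159)(101.9) + (0.755731)(-0.942871)(500.2) + (0.654882)(589.6) = 4.04 m.

ΔU = 4 m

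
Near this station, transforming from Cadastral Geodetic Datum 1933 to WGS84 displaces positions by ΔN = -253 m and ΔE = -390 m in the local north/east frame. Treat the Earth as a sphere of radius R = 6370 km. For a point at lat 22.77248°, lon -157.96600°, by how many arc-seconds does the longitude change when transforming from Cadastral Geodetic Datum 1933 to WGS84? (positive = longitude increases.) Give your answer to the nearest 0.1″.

At latitude 22.77248°, cos φ = 0.922049.
One radian of longitude at latitude φ spans R cos φ, so Δλ = ΔE / (R cos φ) = -390.0 / (6370000 × 0.922049) = -6.6400e-05 rad = -13.696″.

Δλ = -13.7″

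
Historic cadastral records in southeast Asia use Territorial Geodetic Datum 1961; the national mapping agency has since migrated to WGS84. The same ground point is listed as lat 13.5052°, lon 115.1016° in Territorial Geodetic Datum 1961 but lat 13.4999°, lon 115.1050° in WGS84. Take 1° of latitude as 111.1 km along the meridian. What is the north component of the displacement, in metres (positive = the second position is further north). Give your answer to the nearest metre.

Δφ = 13.4999° − 13.5052° = -0.0053°; Δλ = 115.1050° − 115.1016° = +0.0034°.
ΔN = Δφ × 111100 = -588.8 m; ΔE = Δλ × 111100 × cos(13.5052°) = +0.0034 × 111100 × 0.972349 = 367.3 m.

ΔN = -589 m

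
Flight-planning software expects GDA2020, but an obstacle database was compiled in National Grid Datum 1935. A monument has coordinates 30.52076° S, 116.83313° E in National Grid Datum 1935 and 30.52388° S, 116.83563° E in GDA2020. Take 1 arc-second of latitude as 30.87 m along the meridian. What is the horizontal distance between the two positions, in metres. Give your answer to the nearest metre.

Δφ = -30.52388° − -30.52076° = -0.00312°; Δλ = 116.83563° − 116.83313° = +0.00250°.
1° of latitude = 3600 × 30.87 = 111132 m.
ΔN = Δφ × 111132 = -346.7 m; ΔE = Δλ × 111132 × cos(-30.52076°) = +0.00250 × 111132 × 0.861445 = 239.3 m.
Distance = √(ΔE² + ΔN²) = √(239.3² + (-346.7)²) = 421.3 m.

421 m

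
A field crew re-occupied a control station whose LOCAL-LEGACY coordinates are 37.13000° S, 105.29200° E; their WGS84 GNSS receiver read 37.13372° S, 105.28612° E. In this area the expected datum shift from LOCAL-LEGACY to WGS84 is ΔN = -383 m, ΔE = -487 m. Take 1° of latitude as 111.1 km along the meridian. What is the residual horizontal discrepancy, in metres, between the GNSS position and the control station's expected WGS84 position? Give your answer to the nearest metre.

Observed coordinate differences: Δφ = -0.00372°, Δλ = -0.00588°.
Converting to metres (1° lat = 111100 m, cos φ = 0.797268): observed ΔN = -413.3 m, observed ΔE = -520.8 m.
Subtracting the expected shift leaves a residual of -413.3 − (-383) = -30.3 m north and -520.8 − (-487) = -33.8 m east.
Residual distance = √((-30.3)² + (-33.8)²) = 45.4 m.

45 m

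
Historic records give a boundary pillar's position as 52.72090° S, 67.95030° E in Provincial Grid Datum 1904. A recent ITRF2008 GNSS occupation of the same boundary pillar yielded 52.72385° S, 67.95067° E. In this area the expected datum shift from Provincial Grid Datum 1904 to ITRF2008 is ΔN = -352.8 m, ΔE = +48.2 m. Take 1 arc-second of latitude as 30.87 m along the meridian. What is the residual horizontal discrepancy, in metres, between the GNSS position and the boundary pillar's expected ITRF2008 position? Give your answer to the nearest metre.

Observed coordinate differences: Δφ = -0.00295°, Δλ = +0.00037°.
Converting to metres (1° lat = 111132 m, cos φ = 0.605698): observed ΔN = -327.8 m, observed ΔE = 24.9 m.
Subtracting the expected shift leaves a residual of -327.8 − (-352.8) = 25.0 m north and 24.9 − (48.2) = -23.3 m east.
Residual distance = √(25.0² + (-23.3)²) = 34.1 m.

34 m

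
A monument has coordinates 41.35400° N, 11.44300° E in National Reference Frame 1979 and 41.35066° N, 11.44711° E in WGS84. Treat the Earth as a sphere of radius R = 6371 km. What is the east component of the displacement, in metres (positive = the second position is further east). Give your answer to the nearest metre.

ΔE = 343 m

Δφ = 41.35066° − 41.35400° = -0.00334°; Δλ = 11.44711° − 11.44300° = +0.00411°.
1° along a meridian = πR/180 = 111195 m.
ΔN = Δφ × 111195 = -371.4 m; ΔE = Δλ × 111195 × cos(41.35400°) = +0.00411 × 111195 × 0.750642 = 343.1 m.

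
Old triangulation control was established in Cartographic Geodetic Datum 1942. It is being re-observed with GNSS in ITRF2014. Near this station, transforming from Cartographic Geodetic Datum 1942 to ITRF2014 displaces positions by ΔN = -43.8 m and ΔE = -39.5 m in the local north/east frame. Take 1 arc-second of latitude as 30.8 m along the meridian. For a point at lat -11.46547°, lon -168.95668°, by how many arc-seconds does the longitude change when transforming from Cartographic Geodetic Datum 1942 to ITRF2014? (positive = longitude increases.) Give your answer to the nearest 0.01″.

At latitude -11.46547°, cos φ = 0.980045.
1″ of longitude at this latitude = 30.80 × cos φ = 30.1854 m, so Δλ = -39.5 / 30.1854 = -1.309″.

Δλ = -1.31″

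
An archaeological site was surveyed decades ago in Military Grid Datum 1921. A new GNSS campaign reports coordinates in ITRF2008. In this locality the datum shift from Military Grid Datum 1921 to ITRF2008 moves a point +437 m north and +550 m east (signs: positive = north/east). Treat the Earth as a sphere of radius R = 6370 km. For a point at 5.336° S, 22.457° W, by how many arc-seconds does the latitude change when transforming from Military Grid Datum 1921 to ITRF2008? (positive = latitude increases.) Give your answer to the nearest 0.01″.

On a sphere of radius R, 1 rad of latitude = R, so Δφ = ΔN / R = 437.0 / 6370000 = 6.8603e-05 rad = 14.150″.

Δφ = 14.15″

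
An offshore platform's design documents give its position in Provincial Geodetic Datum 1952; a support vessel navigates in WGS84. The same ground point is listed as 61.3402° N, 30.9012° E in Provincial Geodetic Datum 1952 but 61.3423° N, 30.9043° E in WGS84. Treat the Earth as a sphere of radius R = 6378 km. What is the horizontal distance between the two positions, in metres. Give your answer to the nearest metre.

Δφ = 61.3423° − 61.3402° = +0.0021°; Δλ = 30.9043° − 30.9012° = +0.0031°.
1° along a meridian = πR/180 = 111317 m.
ΔN = Δφ × 111317 = 233.8 m; ΔE = Δλ × 111317 × cos(61.3402°) = +0.0031 × 111317 × 0.479608 = 165.5 m.
Distance = √(ΔE² + ΔN²) = √(165.5² + 233.8²) = 286.4 m.

286 m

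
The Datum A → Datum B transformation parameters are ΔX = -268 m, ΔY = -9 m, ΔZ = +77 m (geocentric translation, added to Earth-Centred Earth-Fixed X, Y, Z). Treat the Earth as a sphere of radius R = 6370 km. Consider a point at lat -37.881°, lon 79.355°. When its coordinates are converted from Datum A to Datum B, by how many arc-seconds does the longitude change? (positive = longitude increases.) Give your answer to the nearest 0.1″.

sin φ = -0.614023, cos φ = 0.789288, sin λ = 0.982791, cos λ = 0.184723.
East component: ΔE = −sin λ·ΔX + cos λ·ΔY = −(0.982791)(-268) + (0.184723)(-9) = 261.73 m.
1° of latitude spans πR/180 = 111177 m; at latitude φ, 1° of longitude spans that × cos φ = 87751.0 m, so Δλ = 261.73 / 87751.0 × 3600 = 10.737″.

Δλ = 10.7″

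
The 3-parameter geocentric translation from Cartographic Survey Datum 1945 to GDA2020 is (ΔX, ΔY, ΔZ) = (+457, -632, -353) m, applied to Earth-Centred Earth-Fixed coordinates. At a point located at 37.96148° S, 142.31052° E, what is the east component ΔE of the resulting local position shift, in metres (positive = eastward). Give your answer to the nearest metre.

ΔE = 221 m

At φ = -37.96148°, λ = 142.31052°: sin φ = -0.615132, cos φ = 0.788424, sin λ = 0.611382, cos λ = -0.791336.
ΔE = −sin λ·ΔX + cos λ·ΔY = −(0.611382)·(457) + (-0.791336)·(-632) = 220.72 m.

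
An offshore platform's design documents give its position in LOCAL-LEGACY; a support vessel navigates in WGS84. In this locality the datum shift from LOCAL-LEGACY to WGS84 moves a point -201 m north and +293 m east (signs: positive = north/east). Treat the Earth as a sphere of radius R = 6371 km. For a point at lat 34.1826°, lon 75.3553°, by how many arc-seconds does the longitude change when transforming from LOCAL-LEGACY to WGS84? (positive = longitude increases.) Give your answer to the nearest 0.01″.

Δλ = 11.47″

At latitude 34.1826°, cos φ = 0.827251.
One radian of longitude at latitude φ spans R cos φ, so Δλ = ΔE / (R cos φ) = 293.0 / (6371000 × 0.827251) = 5.5593e-05 rad = 11.467″.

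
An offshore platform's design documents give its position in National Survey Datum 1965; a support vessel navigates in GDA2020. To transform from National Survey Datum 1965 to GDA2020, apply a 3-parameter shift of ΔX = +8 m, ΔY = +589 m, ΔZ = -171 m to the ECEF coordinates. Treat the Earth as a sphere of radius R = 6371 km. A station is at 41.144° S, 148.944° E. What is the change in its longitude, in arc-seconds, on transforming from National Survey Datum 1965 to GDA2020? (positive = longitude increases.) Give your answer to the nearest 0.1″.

Δλ = -21.9″

sin φ = -0.657954, cos φ = 0.753058, sin λ = 0.515876, cos λ = -0.856664.
East component: ΔE = −sin λ·ΔX + cos λ·ΔY = −(0.515876)(8) + (-0.856664)(589) = -508.70 m.
1° of latitude spans πR/180 = 111195 m; at latitude φ, 1° of longitude spans that × cos φ = 83736.3 m, so Δλ = -508.70 / 83736.3 × 3600 = -21.870″.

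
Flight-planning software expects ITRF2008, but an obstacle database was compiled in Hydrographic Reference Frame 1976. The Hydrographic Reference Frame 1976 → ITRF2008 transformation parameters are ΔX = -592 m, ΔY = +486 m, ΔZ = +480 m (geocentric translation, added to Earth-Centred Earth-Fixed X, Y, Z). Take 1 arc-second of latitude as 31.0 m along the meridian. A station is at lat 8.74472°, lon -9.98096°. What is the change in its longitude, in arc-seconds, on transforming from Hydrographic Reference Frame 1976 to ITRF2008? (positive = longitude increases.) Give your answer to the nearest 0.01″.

sin φ = 0.152032, cos φ = 0.988376, sin λ = -0.173321, cos λ = 0.984865.
East component: ΔE = −sin λ·ΔX + cos λ·ΔY = −(-0.173321)(-592) + (0.984865)(486) = 376.04 m.
1° of latitude spans 3600 × 31.00 = 111600 m; at latitude φ, 1° of longitude spans that × cos φ = 110302.7 m, so Δλ = 376.04 / 110302.7 × 3600 = 12.273″.

Δλ = 12.27″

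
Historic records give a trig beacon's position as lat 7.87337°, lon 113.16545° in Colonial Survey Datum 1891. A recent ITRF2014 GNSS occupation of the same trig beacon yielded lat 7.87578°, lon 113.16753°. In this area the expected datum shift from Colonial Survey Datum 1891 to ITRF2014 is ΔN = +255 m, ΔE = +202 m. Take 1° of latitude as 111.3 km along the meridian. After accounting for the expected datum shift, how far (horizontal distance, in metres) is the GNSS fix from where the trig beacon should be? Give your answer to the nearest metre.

Observed coordinate differences: Δφ = +0.00241°, Δλ = +0.00208°.
Converting to metres (1° lat = 111300 m, cos φ = 0.990573): observed ΔN = 268.2 m, observed ΔE = 229.3 m.
Subtracting the expected shift leaves a residual of 268.2 − (255) = 13.2 m north and 229.3 − (202) = 27.3 m east.
Residual distance = √(13.2² + 27.3²) = 30.4 m.

30 m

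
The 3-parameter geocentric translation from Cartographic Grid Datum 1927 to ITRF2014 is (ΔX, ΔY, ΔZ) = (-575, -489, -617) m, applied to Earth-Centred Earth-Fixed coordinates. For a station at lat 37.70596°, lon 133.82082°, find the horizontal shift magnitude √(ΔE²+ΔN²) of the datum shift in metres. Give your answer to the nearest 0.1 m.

913.1 m

At φ = 37.70596°, λ = 133.82082°: sin φ = 0.611609, cos φ = 0.791160, sin λ = 0.721509, cos λ = -0.692405.
ΔE = −sin λ·ΔX + cos λ·ΔY = −(0.721509)·(-575) + (-0.692405)·(-489) = 753.45 m.
ΔN = −sin φ cos λ·ΔX − sin φ sin λ·ΔY + cos φ·ΔZ = −(0.611609)(-0.692405)(-575) − (0.611609)(0.721509)(-489) + (0.791160)(-617) = -515.86 m.
Horizontal magnitude = √(ΔE² + ΔN²) = √(753.45² + (-515.86)²) = 913.13 m.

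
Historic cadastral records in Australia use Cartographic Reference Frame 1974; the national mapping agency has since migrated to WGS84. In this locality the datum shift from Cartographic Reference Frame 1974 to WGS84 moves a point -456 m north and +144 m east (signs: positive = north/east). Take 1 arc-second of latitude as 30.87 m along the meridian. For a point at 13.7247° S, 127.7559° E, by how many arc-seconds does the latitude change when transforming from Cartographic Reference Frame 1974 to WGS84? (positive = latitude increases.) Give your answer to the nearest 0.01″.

Δφ = -14.77″

1″ of latitude = 30.87 m, so Δφ = -456.0 / 30.87 = -14.772″.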